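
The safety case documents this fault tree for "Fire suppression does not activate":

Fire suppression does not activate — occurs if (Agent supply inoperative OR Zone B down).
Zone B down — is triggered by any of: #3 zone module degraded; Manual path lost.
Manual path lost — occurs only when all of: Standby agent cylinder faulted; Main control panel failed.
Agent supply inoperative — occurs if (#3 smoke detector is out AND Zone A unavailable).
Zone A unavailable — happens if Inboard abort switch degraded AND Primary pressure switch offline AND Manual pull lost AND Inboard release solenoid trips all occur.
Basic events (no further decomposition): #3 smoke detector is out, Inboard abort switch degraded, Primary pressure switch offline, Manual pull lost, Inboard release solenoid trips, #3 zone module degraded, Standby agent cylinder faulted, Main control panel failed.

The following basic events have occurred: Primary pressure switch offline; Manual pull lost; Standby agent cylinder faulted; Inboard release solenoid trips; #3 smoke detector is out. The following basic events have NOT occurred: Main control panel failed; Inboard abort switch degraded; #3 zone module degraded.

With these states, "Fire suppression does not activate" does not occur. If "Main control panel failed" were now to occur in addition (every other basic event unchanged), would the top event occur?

Counterfactual: set "Main control panel failed" to occurred.
Zone A unavailable [AND]: Inboard abort switch degraded=not, Primary pressure switch offline=occurs, Manual pull lost=occurs, Inboard release solenoid trips=occurs → not all inputs occur → does not occur.
Agent supply inoperative [AND]: #3 smoke detector is out=occurs, Zone A unavailable=not → not all inputs occur → does not occur.
Manual path lost [AND]: Standby agent cylinder faulted=occurs, Main control panel failed=occurs → all inputs occur → occurs.
Zone B down [OR]: #3 zone module degraded=not, Manual path lost=occurs → at least one input occurs → occurs.
Fire suppression does not activate [OR]: Agent supply inoperative=not, Zone B down=occurs → at least one input occurs → occurs.

Yes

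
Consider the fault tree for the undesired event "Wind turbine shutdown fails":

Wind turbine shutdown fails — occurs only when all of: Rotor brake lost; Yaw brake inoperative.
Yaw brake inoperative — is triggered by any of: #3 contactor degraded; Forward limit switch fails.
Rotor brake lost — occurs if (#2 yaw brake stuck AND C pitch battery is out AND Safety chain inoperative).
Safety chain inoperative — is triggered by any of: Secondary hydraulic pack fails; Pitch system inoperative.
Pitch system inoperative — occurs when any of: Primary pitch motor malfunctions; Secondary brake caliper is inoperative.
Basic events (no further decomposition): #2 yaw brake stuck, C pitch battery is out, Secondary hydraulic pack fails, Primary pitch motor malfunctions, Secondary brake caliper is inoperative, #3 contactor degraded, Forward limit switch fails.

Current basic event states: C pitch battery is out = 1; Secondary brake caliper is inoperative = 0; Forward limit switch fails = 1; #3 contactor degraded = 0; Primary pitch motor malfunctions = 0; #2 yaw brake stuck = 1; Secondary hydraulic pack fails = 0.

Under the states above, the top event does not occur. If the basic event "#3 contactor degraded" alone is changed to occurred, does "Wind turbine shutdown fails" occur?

Counterfactual: set "#3 contactor degraded" to occurred.
Pitch system inoperative [OR]: Primary pitch motor malfunctions=not, Secondary brake caliper is inoperative=not → no input occurs → does not occur.
Safety chain inoperative [OR]: Secondary hydraulic pack fails=not, Pitch system inoperative=not → no input occurs → does not occur.
Rotor brake lost [AND]: #2 yaw brake stuck=occurs, C pitch battery is out=occurs, Safety chain inoperative=not → not all inputs occur → does not occur.
Yaw brake inoperative [OR]: #3 contactor degraded=occurs, Forward limit switch fails=occurs → at least one input occurs → occurs.
Wind turbine shutdown fails [AND]: Rotor brake lost=not, Yaw brake inoperative=occurs → not all inputs occur → does not occur.

No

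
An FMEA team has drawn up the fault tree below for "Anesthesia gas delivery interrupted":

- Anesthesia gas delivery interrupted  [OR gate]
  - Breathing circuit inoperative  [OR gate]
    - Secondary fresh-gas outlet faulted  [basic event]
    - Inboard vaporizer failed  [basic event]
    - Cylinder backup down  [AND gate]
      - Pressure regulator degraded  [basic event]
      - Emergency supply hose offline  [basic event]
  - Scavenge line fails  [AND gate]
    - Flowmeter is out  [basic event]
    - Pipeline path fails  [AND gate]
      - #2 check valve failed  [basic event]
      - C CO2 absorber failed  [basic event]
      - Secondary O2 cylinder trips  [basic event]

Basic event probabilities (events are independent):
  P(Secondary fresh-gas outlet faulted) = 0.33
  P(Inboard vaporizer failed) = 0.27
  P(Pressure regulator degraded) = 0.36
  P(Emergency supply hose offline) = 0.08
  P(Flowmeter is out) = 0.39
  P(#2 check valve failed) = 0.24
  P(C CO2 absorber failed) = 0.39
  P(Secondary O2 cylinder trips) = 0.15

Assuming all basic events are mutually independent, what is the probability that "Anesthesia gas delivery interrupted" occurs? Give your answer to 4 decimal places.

P(Cylinder backup down) [AND] = 0.36 × 0.08 = 0.028800
P(Breathing circuit inoperative) [OR] = 1 − (1−0.33) × (1−0.27) × (1−0.028800) = 0.524986
P(Pipeline path fails) [AND] = 0.24 × 0.39 × 0.15 = 0.014040
P(Scavenge line fails) [AND] = 0.39 × 0.014040 = 0.005476
P(Anesthesia gas delivery interrupted) [OR] = 1 − (1−0.524986) × (1−0.005476) = 0.527587
Rounded to 4 decimal places: P(Anesthesia gas delivery interrupted) ≈ 0.5276.

0.5276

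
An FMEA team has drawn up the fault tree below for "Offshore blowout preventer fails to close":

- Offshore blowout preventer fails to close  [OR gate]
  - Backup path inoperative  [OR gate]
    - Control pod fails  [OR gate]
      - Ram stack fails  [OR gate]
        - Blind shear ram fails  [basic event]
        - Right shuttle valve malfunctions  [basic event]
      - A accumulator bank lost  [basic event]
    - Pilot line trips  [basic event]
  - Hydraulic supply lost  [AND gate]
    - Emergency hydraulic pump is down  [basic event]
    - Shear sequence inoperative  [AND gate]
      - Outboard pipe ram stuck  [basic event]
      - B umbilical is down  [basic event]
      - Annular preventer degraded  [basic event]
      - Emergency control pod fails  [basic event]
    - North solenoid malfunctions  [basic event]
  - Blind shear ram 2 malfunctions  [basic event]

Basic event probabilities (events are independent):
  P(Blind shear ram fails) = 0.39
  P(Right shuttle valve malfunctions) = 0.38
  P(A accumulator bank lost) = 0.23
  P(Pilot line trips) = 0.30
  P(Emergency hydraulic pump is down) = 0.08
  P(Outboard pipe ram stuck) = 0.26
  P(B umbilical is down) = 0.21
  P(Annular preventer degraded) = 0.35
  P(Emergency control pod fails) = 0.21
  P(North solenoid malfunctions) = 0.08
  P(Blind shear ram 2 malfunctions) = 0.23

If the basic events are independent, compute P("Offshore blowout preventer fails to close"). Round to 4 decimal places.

0.8430

P(Ram stack fails) [OR] = 1 − (1−0.39) × (1−0.38) = 0.621800
P(Control pod fails) [OR] = 1 − (1−0.621800) × (1−0.23) = 0.708786
P(Backup path inoperative) [OR] = 1 − (1−0.708786) × (1−0.30) = 0.796150
P(Shear sequence inoperative) [AND] = 0.26 × 0.21 × 0.35 × 0.21 = 0.004013
P(Hydraulic supply lost) [AND] = 0.08 × 0.004013 × 0.08 = 0.000026
P(Offshore blowout preventer fails to close) [OR] = 1 − (1−0.796150) × (1−0.000026) × (1−0.23) = 0.843040
Rounded to 4 decimal places: P(Offshore blowout preventer fails to close) ≈ 0.8430.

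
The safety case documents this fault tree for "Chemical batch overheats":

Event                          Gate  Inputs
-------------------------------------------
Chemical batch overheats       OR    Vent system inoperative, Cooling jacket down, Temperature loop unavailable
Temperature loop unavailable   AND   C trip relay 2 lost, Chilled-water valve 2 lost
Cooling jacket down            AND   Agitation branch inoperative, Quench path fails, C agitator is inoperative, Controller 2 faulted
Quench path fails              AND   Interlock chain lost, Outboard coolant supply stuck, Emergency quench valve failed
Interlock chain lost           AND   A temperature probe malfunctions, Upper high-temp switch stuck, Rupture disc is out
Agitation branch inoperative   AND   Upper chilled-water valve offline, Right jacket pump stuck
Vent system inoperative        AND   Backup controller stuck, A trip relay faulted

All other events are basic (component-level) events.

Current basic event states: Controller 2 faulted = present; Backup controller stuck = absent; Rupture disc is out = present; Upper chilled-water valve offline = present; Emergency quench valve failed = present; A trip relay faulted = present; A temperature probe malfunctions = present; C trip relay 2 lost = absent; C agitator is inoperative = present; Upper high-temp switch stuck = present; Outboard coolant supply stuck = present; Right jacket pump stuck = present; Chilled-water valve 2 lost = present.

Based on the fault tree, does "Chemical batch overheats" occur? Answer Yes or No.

Vent system inoperative [AND]: Backup controller stuck=not, A trip relay faulted=occurs → not all inputs occur → does not occur.
Agitation branch inoperative [AND]: Upper chilled-water valve offline=occurs, Right jacket pump stuck=occurs → all inputs occur → occurs.
Interlock chain lost [AND]: A temperature probe malfunctions=occurs, Upper high-temp switch stuck=occurs, Rupture disc is out=occurs → all inputs occur → occurs.
Quench path fails [AND]: Interlock chain lost=occurs, Outboard coolant supply stuck=occurs, Emergency quench valve failed=occurs → all inputs occur → occurs.
Cooling jacket down [AND]: Agitation branch inoperative=occurs, Quench path fails=occurs, C agitator is inoperative=occurs, Controller 2 faulted=occurs → all inputs occur → occurs.
Temperature loop unavailable [AND]: C trip relay 2 lost=not, Chilled-water valve 2 lost=occurs → not all inputs occur → does not occur.
Chemical batch overheats [OR]: Vent system inoperative=not, Cooling jacket down=occurs, Temperature loop unavailable=not → at least one input occurs → occurs.

Yes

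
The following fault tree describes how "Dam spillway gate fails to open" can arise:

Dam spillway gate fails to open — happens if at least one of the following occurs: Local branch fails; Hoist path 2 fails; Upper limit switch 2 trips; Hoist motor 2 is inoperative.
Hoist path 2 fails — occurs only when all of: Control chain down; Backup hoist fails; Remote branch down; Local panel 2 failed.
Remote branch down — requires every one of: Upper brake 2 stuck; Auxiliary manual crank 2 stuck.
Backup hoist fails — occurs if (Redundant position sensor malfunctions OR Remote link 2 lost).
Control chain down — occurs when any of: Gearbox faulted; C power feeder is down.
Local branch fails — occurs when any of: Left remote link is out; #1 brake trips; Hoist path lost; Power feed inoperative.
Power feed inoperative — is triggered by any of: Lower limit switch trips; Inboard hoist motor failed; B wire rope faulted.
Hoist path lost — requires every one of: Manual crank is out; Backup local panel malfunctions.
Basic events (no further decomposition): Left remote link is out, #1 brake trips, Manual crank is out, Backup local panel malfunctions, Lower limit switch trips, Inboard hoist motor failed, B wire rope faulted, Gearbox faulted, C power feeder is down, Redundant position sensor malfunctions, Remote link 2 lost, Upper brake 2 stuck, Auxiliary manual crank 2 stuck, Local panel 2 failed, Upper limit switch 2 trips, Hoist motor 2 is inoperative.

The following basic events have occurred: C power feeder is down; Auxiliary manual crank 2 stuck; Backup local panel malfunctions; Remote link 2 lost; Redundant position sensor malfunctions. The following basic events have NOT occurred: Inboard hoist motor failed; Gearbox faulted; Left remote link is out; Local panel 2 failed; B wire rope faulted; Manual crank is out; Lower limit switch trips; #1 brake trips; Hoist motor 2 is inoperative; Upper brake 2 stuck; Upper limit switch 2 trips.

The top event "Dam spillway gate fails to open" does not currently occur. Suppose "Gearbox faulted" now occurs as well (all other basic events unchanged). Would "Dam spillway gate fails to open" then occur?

No

Counterfactual: set "Gearbox faulted" to occurred.
Hoist path lost [AND]: Manual crank is out=not, Backup local panel malfunctions=occurs → not all inputs occur → does not occur.
Power feed inoperative [OR]: Lower limit switch trips=not, Inboard hoist motor failed=not, B wire rope faulted=not → no input occurs → does not occur.
Local branch fails [OR]: Left remote link is out=not, #1 brake trips=not, Hoist path lost=not, Power feed inoperative=not → no input occurs → does not occur.
Control chain down [OR]: Gearbox faulted=occurs, C power feeder is down=occurs → at least one input occurs → occurs.
Backup hoist fails [OR]: Redundant position sensor malfunctions=occurs, Remote link 2 lost=occurs → at least one input occurs → occurs.
Remote branch down [AND]: Upper brake 2 stuck=not, Auxiliary manual crank 2 stuck=occurs → not all inputs occur → does not occur.
Hoist path 2 fails [AND]: Control chain down=occurs, Backup hoist fails=occurs, Remote branch down=not, Local panel 2 failed=not → not all inputs occur → does not occur.
Dam spillway gate fails to open [OR]: Local branch fails=not, Hoist path 2 fails=not, Upper limit switch 2 trips=not, Hoist motor 2 is inoperative=not → no input occurs → does not occur.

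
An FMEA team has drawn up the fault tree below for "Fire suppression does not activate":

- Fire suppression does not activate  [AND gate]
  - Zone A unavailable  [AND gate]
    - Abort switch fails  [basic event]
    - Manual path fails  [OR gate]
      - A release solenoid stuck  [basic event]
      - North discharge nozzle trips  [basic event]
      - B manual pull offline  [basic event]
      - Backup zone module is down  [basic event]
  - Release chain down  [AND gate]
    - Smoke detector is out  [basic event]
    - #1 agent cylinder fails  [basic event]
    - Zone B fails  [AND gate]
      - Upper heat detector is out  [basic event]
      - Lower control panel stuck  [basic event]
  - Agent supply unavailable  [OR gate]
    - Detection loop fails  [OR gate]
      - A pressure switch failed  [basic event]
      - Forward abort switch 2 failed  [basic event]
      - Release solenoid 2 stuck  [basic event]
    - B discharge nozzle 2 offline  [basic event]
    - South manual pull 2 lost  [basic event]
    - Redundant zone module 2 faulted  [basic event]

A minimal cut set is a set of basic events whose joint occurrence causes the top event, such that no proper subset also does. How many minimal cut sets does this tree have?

24

Manual path fails [OR]: union of children's cut sets → 4 cut set(s).
Zone A unavailable [AND]: one cut set from each child combined → 1 × 4 = 4 cut set(s).
Zone B fails [AND]: one cut set from each child combined → 1 × 1 = 1 cut set(s).
Release chain down [AND]: one cut set from each child combined → 1 × 1 × 1 = 1 cut set(s).
Detection loop fails [OR]: union of children's cut sets → 3 cut set(s).
Agent supply unavailable [OR]: union of children's cut sets → 6 cut set(s).
Fire suppression does not activate [AND]: one cut set from each child combined → 4 × 1 × 6 = 24 cut set(s).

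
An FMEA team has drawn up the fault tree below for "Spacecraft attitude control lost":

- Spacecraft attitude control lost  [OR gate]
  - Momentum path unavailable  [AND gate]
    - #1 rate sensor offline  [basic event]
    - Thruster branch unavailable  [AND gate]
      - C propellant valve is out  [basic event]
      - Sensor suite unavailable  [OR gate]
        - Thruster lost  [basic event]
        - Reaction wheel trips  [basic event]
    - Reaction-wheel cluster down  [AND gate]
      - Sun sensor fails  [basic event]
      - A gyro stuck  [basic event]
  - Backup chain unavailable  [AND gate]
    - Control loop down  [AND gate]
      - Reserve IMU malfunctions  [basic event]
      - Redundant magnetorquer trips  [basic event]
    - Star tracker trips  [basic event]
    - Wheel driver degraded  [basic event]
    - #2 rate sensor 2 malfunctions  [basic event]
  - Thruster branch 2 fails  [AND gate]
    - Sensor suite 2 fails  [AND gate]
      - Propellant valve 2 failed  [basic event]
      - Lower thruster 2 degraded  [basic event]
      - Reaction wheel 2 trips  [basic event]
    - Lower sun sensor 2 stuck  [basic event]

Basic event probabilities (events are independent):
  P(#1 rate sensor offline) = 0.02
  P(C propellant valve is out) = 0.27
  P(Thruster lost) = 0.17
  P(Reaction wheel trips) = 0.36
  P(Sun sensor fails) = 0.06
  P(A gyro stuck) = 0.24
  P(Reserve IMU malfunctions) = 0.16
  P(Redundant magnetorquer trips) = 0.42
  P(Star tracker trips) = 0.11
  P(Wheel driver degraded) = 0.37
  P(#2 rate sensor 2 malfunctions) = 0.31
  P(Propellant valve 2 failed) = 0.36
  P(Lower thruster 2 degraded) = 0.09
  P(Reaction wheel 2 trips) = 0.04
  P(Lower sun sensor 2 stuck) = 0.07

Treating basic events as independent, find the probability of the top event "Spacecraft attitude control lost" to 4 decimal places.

0.0010

P(Sensor suite unavailable) [OR] = 1 − (1−0.17) × (1−0.36) = 0.468800
P(Thruster branch unavailable) [AND] = 0.27 × 0.468800 = 0.126576
P(Reaction-wheel cluster down) [AND] = 0.06 × 0.24 = 0.014400
P(Momentum path unavailable) [AND] = 0.02 × 0.126576 × 0.014400 = 0.000036
P(Control loop down) [AND] = 0.16 × 0.42 = 0.067200
P(Backup chain unavailable) [AND] = 0.067200 × 0.11 × 0.37 × 0.31 = 0.000848
P(Sensor suite 2 fails) [AND] = 0.36 × 0.09 × 0.04 = 0.001296
P(Thruster branch 2 fails) [AND] = 0.001296 × 0.07 = 0.000091
P(Spacecraft attitude control lost) [OR] = 1 − (1−0.000036) × (1−0.000848) × (1−0.000091) = 0.000975
Rounded to 4 decimal places: P(Spacecraft attitude control lost) ≈ 0.0010.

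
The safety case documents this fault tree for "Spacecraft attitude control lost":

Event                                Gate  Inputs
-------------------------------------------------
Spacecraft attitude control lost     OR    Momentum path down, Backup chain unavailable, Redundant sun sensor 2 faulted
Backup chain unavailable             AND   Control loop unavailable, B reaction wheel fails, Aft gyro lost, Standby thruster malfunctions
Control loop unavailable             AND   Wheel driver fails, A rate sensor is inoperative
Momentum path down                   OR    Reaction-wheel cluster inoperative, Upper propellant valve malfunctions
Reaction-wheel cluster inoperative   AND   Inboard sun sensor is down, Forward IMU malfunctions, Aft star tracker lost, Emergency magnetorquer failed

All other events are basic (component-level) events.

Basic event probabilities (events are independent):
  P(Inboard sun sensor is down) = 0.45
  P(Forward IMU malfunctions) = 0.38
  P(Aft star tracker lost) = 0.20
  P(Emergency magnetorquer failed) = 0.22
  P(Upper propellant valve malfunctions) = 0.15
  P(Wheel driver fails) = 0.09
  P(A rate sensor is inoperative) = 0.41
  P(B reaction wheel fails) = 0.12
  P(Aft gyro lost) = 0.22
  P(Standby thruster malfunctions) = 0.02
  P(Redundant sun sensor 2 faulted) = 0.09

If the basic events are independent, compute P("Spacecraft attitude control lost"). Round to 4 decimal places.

P(Reaction-wheel cluster inoperative) [AND] = 0.45 × 0.38 × 0.20 × 0.22 = 0.007524
P(Momentum path down) [OR] = 1 − (1−0.007524) × (1−0.15) = 0.156395
P(Control loop unavailable) [AND] = 0.09 × 0.41 = 0.036900
P(Backup chain unavailable) [AND] = 0.036900 × 0.12 × 0.22 × 0.02 = 0.000019
P(Spacecraft attitude control lost) [OR] = 1 − (1−0.156395) × (1−0.000019) × (1−0.09) = 0.232334
Rounded to 4 decimal places: P(Spacecraft attitude control lost) ≈ 0.2323.

0.2323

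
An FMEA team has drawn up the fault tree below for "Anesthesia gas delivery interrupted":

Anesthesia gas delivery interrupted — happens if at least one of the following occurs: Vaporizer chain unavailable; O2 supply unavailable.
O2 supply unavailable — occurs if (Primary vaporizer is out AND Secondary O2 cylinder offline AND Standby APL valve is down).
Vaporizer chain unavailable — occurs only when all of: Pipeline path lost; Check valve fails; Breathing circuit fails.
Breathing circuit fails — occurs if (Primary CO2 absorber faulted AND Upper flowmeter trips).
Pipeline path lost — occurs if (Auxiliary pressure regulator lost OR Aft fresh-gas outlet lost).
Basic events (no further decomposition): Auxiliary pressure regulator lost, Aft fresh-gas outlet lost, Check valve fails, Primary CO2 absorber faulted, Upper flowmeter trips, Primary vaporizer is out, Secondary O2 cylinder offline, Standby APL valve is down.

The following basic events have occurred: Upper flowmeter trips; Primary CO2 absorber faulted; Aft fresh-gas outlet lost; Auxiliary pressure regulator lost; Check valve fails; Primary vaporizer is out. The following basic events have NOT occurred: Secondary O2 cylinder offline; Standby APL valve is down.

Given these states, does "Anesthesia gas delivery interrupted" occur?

Yes

Pipeline path lost [OR]: Auxiliary pressure regulator lost=occurs, Aft fresh-gas outlet lost=occurs → at least one input occurs → occurs.
Breathing circuit fails [AND]: Primary CO2 absorber faulted=occurs, Upper flowmeter trips=occurs → all inputs occur → occurs.
Vaporizer chain unavailable [AND]: Pipeline path lost=occurs, Check valve fails=occurs, Breathing circuit fails=occurs → all inputs occur → occurs.
O2 supply unavailable [AND]: Primary vaporizer is out=occurs, Secondary O2 cylinder offline=not, Standby APL valve is down=not → not all inputs occur → does not occur.
Anesthesia gas delivery interrupted [OR]: Vaporizer chain unavailable=occurs, O2 supply unavailable=not → at least one input occurs → occurs.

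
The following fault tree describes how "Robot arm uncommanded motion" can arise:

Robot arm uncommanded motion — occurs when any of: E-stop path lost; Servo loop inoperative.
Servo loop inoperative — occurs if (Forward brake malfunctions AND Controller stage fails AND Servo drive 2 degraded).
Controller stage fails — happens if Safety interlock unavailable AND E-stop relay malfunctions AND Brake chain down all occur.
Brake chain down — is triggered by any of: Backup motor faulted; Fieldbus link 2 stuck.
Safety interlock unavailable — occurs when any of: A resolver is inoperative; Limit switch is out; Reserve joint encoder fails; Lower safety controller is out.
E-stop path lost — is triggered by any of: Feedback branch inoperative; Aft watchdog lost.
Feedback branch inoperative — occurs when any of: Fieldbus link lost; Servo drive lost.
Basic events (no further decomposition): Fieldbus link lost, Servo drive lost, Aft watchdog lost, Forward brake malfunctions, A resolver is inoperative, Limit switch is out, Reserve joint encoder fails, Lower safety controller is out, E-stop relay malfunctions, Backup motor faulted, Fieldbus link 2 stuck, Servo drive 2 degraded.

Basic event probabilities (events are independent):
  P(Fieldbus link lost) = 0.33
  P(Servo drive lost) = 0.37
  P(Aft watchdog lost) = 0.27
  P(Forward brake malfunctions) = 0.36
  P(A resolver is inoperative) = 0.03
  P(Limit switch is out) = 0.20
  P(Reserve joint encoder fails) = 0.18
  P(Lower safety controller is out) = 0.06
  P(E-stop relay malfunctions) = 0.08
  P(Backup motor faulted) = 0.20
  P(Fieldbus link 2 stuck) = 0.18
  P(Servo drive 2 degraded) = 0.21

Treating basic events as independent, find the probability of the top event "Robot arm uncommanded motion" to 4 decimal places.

P(Feedback branch inoperative) [OR] = 1 − (1−0.33) × (1−0.37) = 0.577900
P(E-stop path lost) [OR] = 1 − (1−0.577900) × (1−0.27) = 0.691867
P(Safety interlock unavailable) [OR] = 1 − (1−0.03) × (1−0.20) × (1−0.18) × (1−0.06) = 0.401859
P(Brake chain down) [OR] = 1 − (1−0.20) × (1−0.18) = 0.344000
P(Controller stage fails) [AND] = 0.401859 × 0.08 × 0.344000 = 0.011059
P(Servo loop inoperative) [AND] = 0.36 × 0.011059 × 0.21 = 0.000836
P(Robot arm uncommanded motion) [OR] = 1 − (1−0.691867) × (1−0.000836) = 0.692125
Rounded to 4 decimal places: P(Robot arm uncommanded motion) ≈ 0.6921.

0.6921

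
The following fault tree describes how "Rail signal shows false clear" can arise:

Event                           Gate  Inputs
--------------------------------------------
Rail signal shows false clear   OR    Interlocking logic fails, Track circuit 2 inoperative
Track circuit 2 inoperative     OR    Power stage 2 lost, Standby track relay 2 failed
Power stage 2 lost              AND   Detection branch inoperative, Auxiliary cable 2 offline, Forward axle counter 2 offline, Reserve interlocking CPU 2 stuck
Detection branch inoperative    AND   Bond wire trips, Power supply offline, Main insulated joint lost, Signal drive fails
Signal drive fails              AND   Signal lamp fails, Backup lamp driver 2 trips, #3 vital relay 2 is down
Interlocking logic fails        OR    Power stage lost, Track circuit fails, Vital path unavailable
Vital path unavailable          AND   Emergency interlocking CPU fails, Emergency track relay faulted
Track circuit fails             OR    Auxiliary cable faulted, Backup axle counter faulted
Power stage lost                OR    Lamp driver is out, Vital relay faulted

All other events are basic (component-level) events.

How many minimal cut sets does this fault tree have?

7

Power stage lost [OR]: union of children's cut sets → 2 cut set(s).
Track circuit fails [OR]: union of children's cut sets → 2 cut set(s).
Vital path unavailable [AND]: one cut set from each child combined → 1 × 1 = 1 cut set(s).
Interlocking logic fails [OR]: union of children's cut sets → 5 cut set(s).
Signal drive fails [AND]: one cut set from each child combined → 1 × 1 × 1 = 1 cut set(s).
Detection branch inoperative [AND]: one cut set from each child combined → 1 × 1 × 1 × 1 = 1 cut set(s).
Power stage 2 lost [AND]: one cut set from each child combined → 1 × 1 × 1 × 1 = 1 cut set(s).
Track circuit 2 inoperative [OR]: union of children's cut sets → 2 cut set(s).
Rail signal shows false clear [OR]: union of children's cut sets → 7 cut set(s).
Minimal cut sets: {Lamp driver is out}; {Vital relay faulted}; {Auxiliary cable faulted}; {Backup axle counter faulted}; {Emergency interlocking CPU fails, Emergency track relay faulted}; {#3 vital relay 2 is down, Auxiliary cable 2 offline, Backup lamp driver 2 trips, Bond wire trips, Forward axle counter 2 offline, Main insulated joint lost, Power supply offline, Reserve interlocking CPU 2 stuck, Signal lamp fails}; {Standby track relay 2 failed}.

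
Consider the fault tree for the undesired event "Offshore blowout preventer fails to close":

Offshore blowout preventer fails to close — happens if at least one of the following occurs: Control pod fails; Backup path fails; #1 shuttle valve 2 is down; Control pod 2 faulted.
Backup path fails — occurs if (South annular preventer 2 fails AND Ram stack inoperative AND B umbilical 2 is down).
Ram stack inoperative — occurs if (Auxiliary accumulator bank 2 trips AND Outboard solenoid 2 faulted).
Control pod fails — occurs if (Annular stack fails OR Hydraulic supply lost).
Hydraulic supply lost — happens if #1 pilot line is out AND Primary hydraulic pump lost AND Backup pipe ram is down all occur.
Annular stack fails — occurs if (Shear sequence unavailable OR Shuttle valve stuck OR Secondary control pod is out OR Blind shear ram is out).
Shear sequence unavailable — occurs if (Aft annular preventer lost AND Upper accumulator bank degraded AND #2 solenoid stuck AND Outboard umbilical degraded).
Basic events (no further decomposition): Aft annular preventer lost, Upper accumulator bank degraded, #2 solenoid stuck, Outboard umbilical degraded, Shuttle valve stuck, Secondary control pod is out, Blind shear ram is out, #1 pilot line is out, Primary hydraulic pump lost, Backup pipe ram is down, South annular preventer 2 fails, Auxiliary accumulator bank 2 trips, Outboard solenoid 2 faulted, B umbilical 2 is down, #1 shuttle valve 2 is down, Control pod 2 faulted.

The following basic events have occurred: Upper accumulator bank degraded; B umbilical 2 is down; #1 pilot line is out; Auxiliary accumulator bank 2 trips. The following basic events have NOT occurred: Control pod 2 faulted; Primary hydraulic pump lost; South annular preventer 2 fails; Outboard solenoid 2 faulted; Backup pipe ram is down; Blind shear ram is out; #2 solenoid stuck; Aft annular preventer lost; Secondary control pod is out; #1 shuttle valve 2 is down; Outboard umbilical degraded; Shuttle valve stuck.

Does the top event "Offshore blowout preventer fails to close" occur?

Shear sequence unavailable [AND]: Aft annular preventer lost=not, Upper accumulator bank degraded=occurs, #2 solenoid stuck=not, Outboard umbilical degraded=not → not all inputs occur → does not occur.
Annular stack fails [OR]: Shear sequence unavailable=not, Shuttle valve stuck=not, Secondary control pod is out=not, Blind shear ram is out=not → no input occurs → does not occur.
Hydraulic supply lost [AND]: #1 pilot line is out=occurs, Primary hydraulic pump lost=not, Backup pipe ram is down=not → not all inputs occur → does not occur.
Control pod fails [OR]: Annular stack fails=not, Hydraulic supply lost=not → no input occurs → does not occur.
Ram stack inoperative [AND]: Auxiliary accumulator bank 2 trips=occurs, Outboard solenoid 2 faulted=not → not all inputs occur → does not occur.
Backup path fails [AND]: South annular preventer 2 fails=not, Ram stack inoperative=not, B umbilical 2 is down=occurs → not all inputs occur → does not occur.
Offshore blowout preventer fails to close [OR]: Control pod fails=not, Backup path fails=not, #1 shuttle valve 2 is down=not, Control pod 2 faulted=not → no input occurs → does not occur.

No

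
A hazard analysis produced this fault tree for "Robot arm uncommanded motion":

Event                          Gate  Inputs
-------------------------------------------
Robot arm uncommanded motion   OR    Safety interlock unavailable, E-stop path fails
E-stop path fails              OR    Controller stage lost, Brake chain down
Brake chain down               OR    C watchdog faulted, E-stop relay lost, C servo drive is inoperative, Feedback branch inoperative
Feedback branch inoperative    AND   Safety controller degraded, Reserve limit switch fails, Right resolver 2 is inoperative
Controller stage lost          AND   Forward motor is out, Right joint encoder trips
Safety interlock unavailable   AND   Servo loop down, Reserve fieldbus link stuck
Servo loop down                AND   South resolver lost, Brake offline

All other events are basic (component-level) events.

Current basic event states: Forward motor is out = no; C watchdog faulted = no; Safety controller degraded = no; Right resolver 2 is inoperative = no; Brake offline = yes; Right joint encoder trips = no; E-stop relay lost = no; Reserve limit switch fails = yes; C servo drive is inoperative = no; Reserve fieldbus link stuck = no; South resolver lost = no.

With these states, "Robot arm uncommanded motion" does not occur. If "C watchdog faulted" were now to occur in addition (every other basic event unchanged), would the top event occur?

Yes

Counterfactual: set "C watchdog faulted" to occurred.
Servo loop down [AND]: South resolver lost=not, Brake offline=occurs → not all inputs occur → does not occur.
Safety interlock unavailable [AND]: Servo loop down=not, Reserve fieldbus link stuck=not → not all inputs occur → does not occur.
Controller stage lost [AND]: Forward motor is out=not, Right joint encoder trips=not → not all inputs occur → does not occur.
Feedback branch inoperative [AND]: Safety controller degraded=not, Reserve limit switch fails=occurs, Right resolver 2 is inoperative=not → not all inputs occur → does not occur.
Brake chain down [OR]: C watchdog faulted=occurs, E-stop relay lost=not, C servo drive is inoperative=not, Feedback branch inoperative=not → at least one input occurs → occurs.
E-stop path fails [OR]: Controller stage lost=not, Brake chain down=occurs → at least one input occurs → occurs.
Robot arm uncommanded motion [OR]: Safety interlock unavailable=not, E-stop path fails=occurs → at least one input occurs → occurs.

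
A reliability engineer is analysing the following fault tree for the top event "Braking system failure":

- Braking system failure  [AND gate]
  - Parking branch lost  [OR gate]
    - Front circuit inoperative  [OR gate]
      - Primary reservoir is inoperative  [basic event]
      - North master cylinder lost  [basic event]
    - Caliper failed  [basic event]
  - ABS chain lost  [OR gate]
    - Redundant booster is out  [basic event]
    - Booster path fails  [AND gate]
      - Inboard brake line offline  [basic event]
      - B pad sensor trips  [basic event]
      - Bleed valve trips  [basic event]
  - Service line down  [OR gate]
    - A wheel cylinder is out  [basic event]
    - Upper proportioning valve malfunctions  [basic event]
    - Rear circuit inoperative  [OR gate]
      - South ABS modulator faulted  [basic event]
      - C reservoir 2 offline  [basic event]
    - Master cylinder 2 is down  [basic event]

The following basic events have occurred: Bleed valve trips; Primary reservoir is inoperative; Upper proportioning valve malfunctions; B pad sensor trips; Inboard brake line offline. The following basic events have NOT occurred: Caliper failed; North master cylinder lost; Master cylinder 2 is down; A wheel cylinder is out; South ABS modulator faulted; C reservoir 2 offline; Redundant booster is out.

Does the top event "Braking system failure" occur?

Front circuit inoperative [OR]: Primary reservoir is inoperative=occurs, North master cylinder lost=not → at least one input occurs → occurs.
Parking branch lost [OR]: Front circuit inoperative=occurs, Caliper failed=not → at least one input occurs → occurs.
Booster path fails [AND]: Inboard brake line offline=occurs, B pad sensor trips=occurs, Bleed valve trips=occurs → all inputs occur → occurs.
ABS chain lost [OR]: Redundant booster is out=not, Booster path fails=occurs → at least one input occurs → occurs.
Rear circuit inoperative [OR]: South ABS modulator faulted=not, C reservoir 2 offline=not → no input occurs → does not occur.
Service line down [OR]: A wheel cylinder is out=not, Upper proportioning valve malfunctions=occurs, Rear circuit inoperative=not, Master cylinder 2 is down=not → at least one input occurs → occurs.
Braking system failure [AND]: Parking branch lost=occurs, ABS chain lost=occurs, Service line down=occurs → all inputs occur → occurs.

Yes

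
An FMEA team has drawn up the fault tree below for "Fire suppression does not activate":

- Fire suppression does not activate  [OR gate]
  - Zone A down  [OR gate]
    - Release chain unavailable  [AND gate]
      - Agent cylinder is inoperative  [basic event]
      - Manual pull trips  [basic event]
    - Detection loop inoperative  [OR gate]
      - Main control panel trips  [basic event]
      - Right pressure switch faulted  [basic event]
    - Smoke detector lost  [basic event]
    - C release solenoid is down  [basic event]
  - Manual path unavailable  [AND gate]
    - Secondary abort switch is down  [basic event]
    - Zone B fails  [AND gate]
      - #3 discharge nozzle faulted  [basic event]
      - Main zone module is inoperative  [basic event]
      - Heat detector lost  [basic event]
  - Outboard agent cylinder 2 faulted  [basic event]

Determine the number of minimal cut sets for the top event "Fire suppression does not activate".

Release chain unavailable [AND]: one cut set from each child combined → 1 × 1 = 1 cut set(s).
Detection loop inoperative [OR]: union of children's cut sets → 2 cut set(s).
Zone A down [OR]: union of children's cut sets → 5 cut set(s).
Zone B fails [AND]: one cut set from each child combined → 1 × 1 × 1 = 1 cut set(s).
Manual path unavailable [AND]: one cut set from each child combined → 1 × 1 = 1 cut set(s).
Fire suppression does not activate [OR]: union of children's cut sets → 7 cut set(s).
Minimal cut sets: {Agent cylinder is inoperative, Manual pull trips}; {Main control panel trips}; {Right pressure switch faulted}; {Smoke detector lost}; {C release solenoid is down}; {#3 discharge nozzle faulted, Heat detector lost, Main zone module is inoperative, Secondary abort switch is down}; {Outboard agent cylinder 2 faulted}.

7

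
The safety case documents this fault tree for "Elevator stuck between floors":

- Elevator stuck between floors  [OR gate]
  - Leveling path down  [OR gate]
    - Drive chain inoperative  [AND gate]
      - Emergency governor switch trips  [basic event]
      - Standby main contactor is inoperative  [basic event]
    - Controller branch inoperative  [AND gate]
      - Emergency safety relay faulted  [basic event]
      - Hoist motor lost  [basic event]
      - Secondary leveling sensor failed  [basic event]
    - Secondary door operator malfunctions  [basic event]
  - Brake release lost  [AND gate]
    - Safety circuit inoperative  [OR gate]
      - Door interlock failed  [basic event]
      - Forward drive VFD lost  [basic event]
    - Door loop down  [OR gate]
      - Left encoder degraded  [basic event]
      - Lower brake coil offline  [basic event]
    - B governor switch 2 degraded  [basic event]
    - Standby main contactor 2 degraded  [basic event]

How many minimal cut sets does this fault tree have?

Drive chain inoperative [AND]: one cut set from each child combined → 1 × 1 = 1 cut set(s).
Controller branch inoperative [AND]: one cut set from each child combined → 1 × 1 × 1 = 1 cut set(s).
Leveling path down [OR]: union of children's cut sets → 3 cut set(s).
Safety circuit inoperative [OR]: union of children's cut sets → 2 cut set(s).
Door loop down [OR]: union of children's cut sets → 2 cut set(s).
Brake release lost [AND]: one cut set from each child combined → 2 × 2 × 1 × 1 = 4 cut set(s).
Elevator stuck between floors [OR]: union of children's cut sets → 7 cut set(s).
Minimal cut sets: {Emergency governor switch trips, Standby main contactor is inoperative}; {Emergency safety relay faulted, Hoist motor lost, Secondary leveling sensor failed}; {Secondary door operator malfunctions}; {B governor switch 2 degraded, Door interlock failed, Left encoder degraded, Standby main contactor 2 degraded}; {B governor switch 2 degraded, Door interlock failed, Lower brake coil offline, Standby main contactor 2 degraded}; {B governor switch 2 degraded, Forward drive VFD lost, Left encoder degraded, Standby main contactor 2 degraded}; {B governor switch 2 degraded, Forward drive VFD lost, Lower brake coil offline, Standby main contactor 2 degraded}.

7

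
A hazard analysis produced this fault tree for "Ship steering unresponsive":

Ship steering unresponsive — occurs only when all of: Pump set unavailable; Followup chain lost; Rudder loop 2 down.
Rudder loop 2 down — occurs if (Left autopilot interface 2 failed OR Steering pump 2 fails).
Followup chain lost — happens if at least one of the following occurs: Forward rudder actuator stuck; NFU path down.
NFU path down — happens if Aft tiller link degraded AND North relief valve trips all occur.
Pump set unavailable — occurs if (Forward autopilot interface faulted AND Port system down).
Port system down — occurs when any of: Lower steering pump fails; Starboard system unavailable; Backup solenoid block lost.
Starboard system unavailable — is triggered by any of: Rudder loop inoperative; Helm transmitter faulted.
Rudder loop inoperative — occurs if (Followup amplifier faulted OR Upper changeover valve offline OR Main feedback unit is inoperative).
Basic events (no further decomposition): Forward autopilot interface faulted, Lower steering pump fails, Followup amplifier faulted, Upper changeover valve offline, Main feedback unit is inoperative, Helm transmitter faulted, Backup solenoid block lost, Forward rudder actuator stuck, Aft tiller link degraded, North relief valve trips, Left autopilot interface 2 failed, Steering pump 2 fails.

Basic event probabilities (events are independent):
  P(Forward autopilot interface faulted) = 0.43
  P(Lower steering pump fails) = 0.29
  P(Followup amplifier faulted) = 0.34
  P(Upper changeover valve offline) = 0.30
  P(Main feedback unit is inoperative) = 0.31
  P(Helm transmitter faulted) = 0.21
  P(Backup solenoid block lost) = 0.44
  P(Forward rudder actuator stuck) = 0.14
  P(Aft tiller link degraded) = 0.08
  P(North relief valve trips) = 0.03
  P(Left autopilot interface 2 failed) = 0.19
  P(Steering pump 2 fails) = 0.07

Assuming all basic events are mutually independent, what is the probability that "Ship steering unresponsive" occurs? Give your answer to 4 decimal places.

0.0136

P(Rudder loop inoperative) [OR] = 1 − (1−0.34) × (1−0.30) × (1−0.31) = 0.681220
P(Starboard system unavailable) [OR] = 1 − (1−0.681220) × (1−0.21) = 0.748164
P(Port system down) [OR] = 1 − (1−0.29) × (1−0.748164) × (1−0.44) = 0.899870
P(Pump set unavailable) [AND] = 0.43 × 0.899870 = 0.386944
P(NFU path down) [AND] = 0.08 × 0.03 = 0.002400
P(Followup chain lost) [OR] = 1 − (1−0.14) × (1−0.002400) = 0.142064
P(Rudder loop 2 down) [OR] = 1 − (1−0.19) × (1−0.07) = 0.246700
P(Ship steering unresponsive) [AND] = 0.386944 × 0.142064 × 0.246700 = 0.013561
Rounded to 4 decimal places: P(Ship steering unresponsive) ≈ 0.0136.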